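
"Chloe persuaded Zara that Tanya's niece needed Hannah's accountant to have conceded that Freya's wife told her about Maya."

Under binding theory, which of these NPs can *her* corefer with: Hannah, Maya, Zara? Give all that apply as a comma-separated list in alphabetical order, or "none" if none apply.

Hannah, Zara

*her* is a pronoun; Principle B requires it to be free in its binding domain — the clause headed by 'told'.
— Hannah: possessor inside the subject DP of the clause headed by 'conceded'; does not c-command the pronoun — Principle B does not apply; allowed.
— Maya: second object of the clause headed by 'told'; is c-commanded by the pronoun; coreference would bind this R-expression — blocked (Principle C).
— Zara: object of the matrix clause; c-commands the pronoun but lies outside its binding domain — allowed.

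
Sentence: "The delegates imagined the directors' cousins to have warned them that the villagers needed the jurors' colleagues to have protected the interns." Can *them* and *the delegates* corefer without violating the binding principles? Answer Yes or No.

*the delegates* is an R-expression; Principle C requires it to be free (not bound by any c-commanding expression).
— them: object of the clause headed by 'warned'; the pronoun does not c-command the R-expression — coreference allowed.

Yes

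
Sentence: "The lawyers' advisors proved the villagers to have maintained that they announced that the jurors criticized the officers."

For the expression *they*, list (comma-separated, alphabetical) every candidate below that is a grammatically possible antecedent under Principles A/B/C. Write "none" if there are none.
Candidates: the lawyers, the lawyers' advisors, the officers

*they* is a pronoun; Principle B requires it to be free in its binding domain — the clause headed by 'announced'.
— the lawyers: possessor inside the subject DP of the matrix clause; does not c-command the pronoun — Principle B does not apply; allowed.
— the lawyers' advisors: subject of the matrix clause; c-commands the pronoun but lies outside its binding domain — allowed.
— the officers: object of the clause headed by 'criticized'; is c-commanded by the pronoun; coreference would bind this R-expression — blocked (Principle C).

the lawyers, the lawyers' advisors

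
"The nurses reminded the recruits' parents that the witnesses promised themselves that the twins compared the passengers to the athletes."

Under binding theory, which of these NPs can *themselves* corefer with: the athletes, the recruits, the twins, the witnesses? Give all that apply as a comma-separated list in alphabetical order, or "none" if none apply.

*themselves* is a reflexive; Principle A requires it to be bound within its binding domain — the clause headed by 'promised'.
— the athletes: second object of the clause headed by 'compared'; does not c-command the reflexive — cannot bind it (Principle A).
— the recruits: possessor inside the object DP of the matrix clause; does not c-command the reflexive — cannot bind it (Principle A).
— the twins: subject of the clause headed by 'compared'; does not c-command the reflexive — cannot bind it (Principle A).
— the witnesses: subject of the clause headed by 'promised'; c-commands the reflexive within its binding domain — allowed (Principle A).

the witnesses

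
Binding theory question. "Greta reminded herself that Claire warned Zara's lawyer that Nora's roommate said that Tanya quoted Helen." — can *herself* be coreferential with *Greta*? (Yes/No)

Yes

*herself* is a reflexive; Principle A requires it to be bound within its binding domain — the matrix clause.
— Greta: subject of the matrix clause; c-commands the reflexive within its binding domain — allowed (Principle A).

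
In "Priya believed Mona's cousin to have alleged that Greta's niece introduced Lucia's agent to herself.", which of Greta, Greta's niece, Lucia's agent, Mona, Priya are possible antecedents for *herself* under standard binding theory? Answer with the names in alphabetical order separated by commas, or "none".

Greta's niece, Lucia's agent

*herself* is a reflexive; Principle A requires it to be bound within its binding domain — the clause headed by 'introduced'.
— Greta: possessor inside the subject DP of the clause headed by 'introduced'; does not c-command the reflexive — cannot bind it (Principle A).
— Greta's niece: subject of the clause headed by 'introduced'; c-commands the reflexive within its binding domain — allowed (Principle A).
— Lucia's agent: object of the clause headed by 'introduced'; c-commands the reflexive within its binding domain — allowed (Principle A).
— Mona: possessor inside the subject DP of the clause headed by 'alleged'; does not c-command the reflexive — cannot bind it (Principle A).
— Priya: subject of the matrix clause; c-commands the reflexive but lies outside its binding domain — cannot bind it (Principle A).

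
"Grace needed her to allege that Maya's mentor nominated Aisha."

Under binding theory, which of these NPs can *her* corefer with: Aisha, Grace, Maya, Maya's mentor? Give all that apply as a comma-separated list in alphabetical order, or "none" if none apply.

none

*her* is a pronoun; Principle B requires it to be free in its binding domain — the matrix clause.
— Aisha: object of the clause headed by 'nominated'; is c-commanded by the pronoun; coreference would bind this R-expression — blocked (Principle C).
— Grace: subject of the matrix clause; c-commands the pronoun within its binding domain — blocked (Principle B).
— Maya: possessor inside the subject DP of the clause headed by 'nominated'; is c-commanded by the pronoun; coreference would bind this R-expression — blocked (Principle C).
— Maya's mentor: subject of the clause headed by 'nominated'; is c-commanded by the pronoun; coreference would bind this R-expression — blocked (Principle C).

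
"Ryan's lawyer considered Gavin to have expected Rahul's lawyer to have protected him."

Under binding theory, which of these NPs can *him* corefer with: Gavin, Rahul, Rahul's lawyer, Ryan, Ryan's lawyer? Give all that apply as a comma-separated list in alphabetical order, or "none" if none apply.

Gavin, Rahul, Ryan, Ryan's lawyer

*him* is a pronoun; Principle B requires it to be free in its binding domain — the clause headed by 'protected'.
— Gavin: subject of the clause headed by 'expected'; c-commands the pronoun but lies outside its binding domain — allowed.
— Rahul: possessor inside the subject DP of the clause headed by 'protected'; does not c-command the pronoun — Principle B does not apply; allowed.
— Rahul's lawyer: subject of the clause headed by 'protected'; c-commands the pronoun within its binding domain — blocked (Principle B).
— Ryan: possessor inside the subject DP of the matrix clause; does not c-command the pronoun — Principle B does not apply; allowed.
— Ryan's lawyer: subject of the matrix clause; c-commands the pronoun but lies outside its binding domain — allowed.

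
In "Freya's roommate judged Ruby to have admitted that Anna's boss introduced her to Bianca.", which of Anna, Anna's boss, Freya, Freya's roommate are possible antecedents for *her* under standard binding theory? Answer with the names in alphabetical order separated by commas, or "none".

*her* is a pronoun; Principle B requires it to be free in its binding domain — the clause headed by 'introduced'.
— Anna: possessor inside the subject DP of the clause headed by 'introduced'; does not c-command the pronoun — Principle B does not apply; allowed.
— Anna's boss: subject of the clause headed by 'introduced'; c-commands the pronoun within its binding domain — blocked (Principle B).
— Freya: possessor inside the subject DP of the matrix clause; does not c-command the pronoun — Principle B does not apply; allowed.
— Freya's roommate: subject of the matrix clause; c-commands the pronoun but lies outside its binding domain — allowed.

Anna, Freya, Freya's roommate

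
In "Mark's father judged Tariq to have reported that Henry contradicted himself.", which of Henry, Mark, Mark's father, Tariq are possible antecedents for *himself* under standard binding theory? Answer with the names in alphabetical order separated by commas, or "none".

Henry

*himself* is a reflexive; Principle A requires it to be bound within its binding domain — the clause headed by 'contradicted'.
— Henry: subject of the clause headed by 'contradicted'; c-commands the reflexive within its binding domain — allowed (Principle A).
— Mark: possessor inside the subject DP of the matrix clause; does not c-command the reflexive — cannot bind it (Principle A).
— Mark's father: subject of the matrix clause; c-commands the reflexive but lies outside its binding domain — cannot bind it (Principle A).
— Tariq: subject of the clause headed by 'reported'; c-commands the reflexive but lies outside its binding domain — cannot bind it (Principle A).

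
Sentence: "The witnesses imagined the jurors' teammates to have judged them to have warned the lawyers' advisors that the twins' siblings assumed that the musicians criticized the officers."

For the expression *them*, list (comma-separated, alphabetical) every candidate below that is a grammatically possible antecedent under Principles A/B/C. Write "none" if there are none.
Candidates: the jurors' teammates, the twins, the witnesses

*them* is a pronoun; Principle B requires it to be free in its binding domain — the clause headed by 'judged'.
— the jurors' teammates: subject of the clause headed by 'judged'; c-commands the pronoun within its binding domain — blocked (Principle B).
— the twins: possessor inside the subject DP of the clause headed by 'assumed'; is c-commanded by the pronoun; coreference would bind this R-expression — blocked (Principle C).
— the witnesses: subject of the matrix clause; c-commands the pronoun but lies outside its binding domain — allowed.

the witnesses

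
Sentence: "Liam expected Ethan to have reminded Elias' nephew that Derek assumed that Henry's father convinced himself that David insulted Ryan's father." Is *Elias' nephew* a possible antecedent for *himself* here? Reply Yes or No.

No

*himself* is a reflexive; Principle A requires it to be bound within its binding domain — the clause headed by 'convinced'.
— Elias' nephew: object of the clause headed by 'reminded'; c-commands the reflexive but lies outside its binding domain — cannot bind it (Principle A).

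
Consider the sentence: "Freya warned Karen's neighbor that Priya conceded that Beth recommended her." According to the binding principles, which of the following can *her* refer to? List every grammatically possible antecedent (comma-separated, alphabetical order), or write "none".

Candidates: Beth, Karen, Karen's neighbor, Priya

*her* is a pronoun; Principle B requires it to be free in its binding domain — the clause headed by 'recommended'.
— Beth: subject of the clause headed by 'recommended'; c-commands the pronoun within its binding domain — blocked (Principle B).
— Karen: possessor inside the object DP of the matrix clause; does not c-command the pronoun — Principle B does not apply; allowed.
— Karen's neighbor: object of the matrix clause; c-commands the pronoun but lies outside its binding domain — allowed.
— Priya: subject of the clause headed by 'conceded'; c-commands the pronoun but lies outside its binding domain — allowed.

Karen, Karen's neighbor, Priya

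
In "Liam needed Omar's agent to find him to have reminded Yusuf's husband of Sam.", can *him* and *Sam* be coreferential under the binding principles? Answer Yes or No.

No

*Sam* is an R-expression; Principle C requires it to be free (not bound by any c-commanding expression).
— him: subject of the clause headed by 'reminded'; the pronoun c-commands the R-expression — coreference blocked (Principle C).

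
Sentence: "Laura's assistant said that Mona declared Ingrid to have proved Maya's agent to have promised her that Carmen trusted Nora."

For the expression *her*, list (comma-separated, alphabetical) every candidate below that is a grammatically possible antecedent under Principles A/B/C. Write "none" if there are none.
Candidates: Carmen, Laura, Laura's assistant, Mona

*her* is a pronoun; Principle B requires it to be free in its binding domain — the clause headed by 'promised'.
— Carmen: subject of the clause headed by 'trusted'; is c-commanded by the pronoun; coreference would bind this R-expression — blocked (Principle C).
— Laura: possessor inside the subject DP of the matrix clause; does not c-command the pronoun — Principle B does not apply; allowed.
— Laura's assistant: subject of the matrix clause; c-commands the pronoun but lies outside its binding domain — allowed.
— Mona: subject of the clause headed by 'declared'; c-commands the pronoun but lies outside its binding domain — allowed.

Laura, Laura's assistant, Mona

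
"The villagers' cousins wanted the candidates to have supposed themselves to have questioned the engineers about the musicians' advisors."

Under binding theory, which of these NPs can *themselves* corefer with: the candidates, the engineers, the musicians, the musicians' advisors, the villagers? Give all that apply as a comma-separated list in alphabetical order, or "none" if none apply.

the candidates

*themselves* is a reflexive; Principle A requires it to be bound within its binding domain — the clause headed by 'supposed'.
— the candidates: subject of the clause headed by 'supposed'; c-commands the reflexive within its binding domain — allowed (Principle A).
— the engineers: object of the clause headed by 'questioned'; does not c-command the reflexive — cannot bind it (Principle A).
— the musicians: possessor inside the second object DP of the clause headed by 'questioned'; does not c-command the reflexive — cannot bind it (Principle A).
— the musicians' advisors: second object of the clause headed by 'questioned'; does not c-command the reflexive — cannot bind it (Principle A).
— the villagers: possessor inside the subject DP of the matrix clause; does not c-command the reflexive — cannot bind it (Principle A).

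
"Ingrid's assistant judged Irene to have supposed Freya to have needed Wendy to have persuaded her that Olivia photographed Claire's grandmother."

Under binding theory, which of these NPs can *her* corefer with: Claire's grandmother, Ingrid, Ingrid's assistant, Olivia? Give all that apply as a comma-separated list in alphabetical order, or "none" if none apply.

*her* is a pronoun; Principle B requires it to be free in its binding domain — the clause headed by 'persuaded'.
— Claire's grandmother: object of the clause headed by 'photographed'; is c-commanded by the pronoun; coreference would bind this R-expression — blocked (Principle C).
— Ingrid: possessor inside the subject DP of the matrix clause; does not c-command the pronoun — Principle B does not apply; allowed.
— Ingrid's assistant: subject of the matrix clause; c-commands the pronoun but lies outside its binding domain — allowed.
— Olivia: subject of the clause headed by 'photographed'; is c-commanded by the pronoun; coreference would bind this R-expression — blocked (Principle C).

Ingrid, Ingrid's assistant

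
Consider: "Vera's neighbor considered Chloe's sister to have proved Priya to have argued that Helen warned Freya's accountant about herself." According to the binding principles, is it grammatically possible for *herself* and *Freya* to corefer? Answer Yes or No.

*herself* is a reflexive; Principle A requires it to be bound within its binding domain — the clause headed by 'warned'.
— Freya: possessor inside the object DP of the clause headed by 'warned'; does not c-command the reflexive — cannot bind it (Principle A).

No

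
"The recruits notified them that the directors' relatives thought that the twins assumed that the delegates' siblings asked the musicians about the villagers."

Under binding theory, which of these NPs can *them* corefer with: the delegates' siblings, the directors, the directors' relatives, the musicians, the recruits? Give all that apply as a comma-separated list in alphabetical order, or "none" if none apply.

none

*them* is a pronoun; Principle B requires it to be free in its binding domain — the matrix clause.
— the delegates' siblings: subject of the clause headed by 'asked'; is c-commanded by the pronoun; coreference would bind this R-expression — blocked (Principle C).
— the directors: possessor inside the subject DP of the clause headed by 'thought'; is c-commanded by the pronoun; coreference would bind this R-expression — blocked (Principle C).
— the directors' relatives: subject of the clause headed by 'thought'; is c-commanded by the pronoun; coreference would bind this R-expression — blocked (Principle C).
— the musicians: object of the clause headed by 'asked'; is c-commanded by the pronoun; coreference would bind this R-expression — blocked (Principle C).
— the recruits: subject of the matrix clause; c-commands the pronoun within its binding domain — blocked (Principle B).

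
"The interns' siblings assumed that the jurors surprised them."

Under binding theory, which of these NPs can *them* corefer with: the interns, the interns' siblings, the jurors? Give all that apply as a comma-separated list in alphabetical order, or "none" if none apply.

the interns, the interns' siblings

*them* is a pronoun; Principle B requires it to be free in its binding domain — the clause headed by 'surprised'.
— the interns: possessor inside the subject DP of the matrix clause; does not c-command the pronoun — Principle B does not apply; allowed.
— the interns' siblings: subject of the matrix clause; c-commands the pronoun but lies outside its binding domain — allowed.
— the jurors: subject of the clause headed by 'surprised'; c-commands the pronoun within its binding domain — blocked (Principle B).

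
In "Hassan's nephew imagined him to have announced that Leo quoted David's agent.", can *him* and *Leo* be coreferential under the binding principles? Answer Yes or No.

*Leo* is an R-expression; Principle C requires it to be free (not bound by any c-commanding expression).
— him: subject of the clause headed by 'announced'; the pronoun c-commands the R-expression — coreference blocked (Principle C).

No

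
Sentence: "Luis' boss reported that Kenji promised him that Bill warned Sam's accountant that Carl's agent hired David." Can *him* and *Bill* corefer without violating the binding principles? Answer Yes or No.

No

*Bill* is an R-expression; Principle C requires it to be free (not bound by any c-commanding expression).
— him: object of the clause headed by 'promised'; the pronoun c-commands the R-expression — coreference blocked (Principle C).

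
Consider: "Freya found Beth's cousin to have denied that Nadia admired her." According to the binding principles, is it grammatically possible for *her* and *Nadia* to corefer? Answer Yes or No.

No

*her* is a pronoun; Principle B requires it to be free in its binding domain — the clause headed by 'admired'.
— Nadia: subject of the clause headed by 'admired'; c-commands the pronoun within its binding domain — blocked (Principle B).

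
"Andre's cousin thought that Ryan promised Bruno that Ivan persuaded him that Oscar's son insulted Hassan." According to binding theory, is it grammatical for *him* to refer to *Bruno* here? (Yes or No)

*Bruno* is an R-expression; Principle C requires it to be free (not bound by any c-commanding expression).
— him: object of the clause headed by 'persuaded'; the pronoun does not c-command the R-expression — coreference allowed.

Yes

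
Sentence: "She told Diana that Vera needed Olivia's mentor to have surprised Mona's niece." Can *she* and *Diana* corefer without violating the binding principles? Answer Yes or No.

*Diana* is an R-expression; Principle C requires it to be free (not bound by any c-commanding expression).
— she: subject of the matrix clause; the pronoun c-commands the R-expression — coreference blocked (Principle C).

No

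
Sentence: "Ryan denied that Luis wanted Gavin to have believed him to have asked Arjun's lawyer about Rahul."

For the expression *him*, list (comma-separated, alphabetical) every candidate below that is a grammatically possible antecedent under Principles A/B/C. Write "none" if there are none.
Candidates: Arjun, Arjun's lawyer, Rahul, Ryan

*him* is a pronoun; Principle B requires it to be free in its binding domain — the clause headed by 'believed'.
— Arjun: possessor inside the object DP of the clause headed by 'asked'; is c-commanded by the pronoun; coreference would bind this R-expression — blocked (Principle C).
— Arjun's lawyer: object of the clause headed by 'asked'; is c-commanded by the pronoun; coreference would bind this R-expression — blocked (Principle C).
— Rahul: second object of the clause headed by 'asked'; is c-commanded by the pronoun; coreference would bind this R-expression — blocked (Principle C).
— Ryan: subject of the matrix clause; c-commands the pronoun but lies outside its binding domain — allowed.

Ryan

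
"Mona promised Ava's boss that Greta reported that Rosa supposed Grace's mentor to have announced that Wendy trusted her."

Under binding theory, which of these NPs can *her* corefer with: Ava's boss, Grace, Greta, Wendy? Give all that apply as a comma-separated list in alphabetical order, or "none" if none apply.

*her* is a pronoun; Principle B requires it to be free in its binding domain — the clause headed by 'trusted'.
— Ava's boss: object of the matrix clause; c-commands the pronoun but lies outside its binding domain — allowed.
— Grace: possessor inside the subject DP of the clause headed by 'announced'; does not c-command the pronoun — Principle B does not apply; allowed.
— Greta: subject of the clause headed by 'reported'; c-commands the pronoun but lies outside its binding domain — allowed.
— Wendy: subject of the clause headed by 'trusted'; c-commands the pronoun within its binding domain — blocked (Principle B).

Ava's boss, Grace, Greta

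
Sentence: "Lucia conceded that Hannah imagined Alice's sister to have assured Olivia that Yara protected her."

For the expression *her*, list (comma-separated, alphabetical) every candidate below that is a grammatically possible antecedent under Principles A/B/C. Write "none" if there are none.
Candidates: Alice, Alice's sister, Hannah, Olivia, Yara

Alice, Alice's sister, Hannah, Olivia

*her* is a pronoun; Principle B requires it to be free in its binding domain — the clause headed by 'protected'.
— Alice: possessor inside the subject DP of the clause headed by 'assured'; does not c-command the pronoun — Principle B does not apply; allowed.
— Alice's sister: subject of the clause headed by 'assured'; c-commands the pronoun but lies outside its binding domain — allowed.
— Hannah: subject of the clause headed by 'imagined'; c-commands the pronoun but lies outside its binding domain — allowed.
— Olivia: object of the clause headed by 'assured'; c-commands the pronoun but lies outside its binding domain — allowed.
— Yara: subject of the clause headed by 'protected'; c-commands the pronoun within its binding domain — blocked (Principle B).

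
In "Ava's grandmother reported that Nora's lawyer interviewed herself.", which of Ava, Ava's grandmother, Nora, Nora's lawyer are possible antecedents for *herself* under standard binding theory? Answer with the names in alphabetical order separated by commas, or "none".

Nora's lawyer

*herself* is a reflexive; Principle A requires it to be bound within its binding domain — the clause headed by 'interviewed'.
— Ava: possessor inside the subject DP of the matrix clause; does not c-command the reflexive — cannot bind it (Principle A).
— Ava's grandmother: subject of the matrix clause; c-commands the reflexive but lies outside its binding domain — cannot bind it (Principle A).
— Nora: possessor inside the subject DP of the clause headed by 'interviewed'; does not c-command the reflexive — cannot bind it (Principle A).
— Nora's lawyer: subject of the clause headed by 'interviewed'; c-commands the reflexive within its binding domain — allowed (Principle A).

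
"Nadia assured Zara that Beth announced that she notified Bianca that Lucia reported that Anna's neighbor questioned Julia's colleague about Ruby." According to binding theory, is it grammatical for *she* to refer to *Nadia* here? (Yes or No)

*Nadia* is an R-expression; Principle C requires it to be free (not bound by any c-commanding expression).
— she: subject of the clause headed by 'notified'; the pronoun does not c-command the R-expression — coreference allowed.

Yes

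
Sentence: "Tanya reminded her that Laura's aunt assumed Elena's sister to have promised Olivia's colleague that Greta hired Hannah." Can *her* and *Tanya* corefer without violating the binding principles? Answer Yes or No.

No

*Tanya* is an R-expression; Principle C requires it to be free (not bound by any c-commanding expression).
— her: object of the matrix clause; the R-expression locally c-commands the pronoun — coreference blocked (Principle B on the pronoun).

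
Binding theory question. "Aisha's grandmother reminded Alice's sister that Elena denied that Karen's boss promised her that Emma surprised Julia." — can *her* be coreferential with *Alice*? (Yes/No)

Yes

*her* is a pronoun; Principle B requires it to be free in its binding domain — the clause headed by 'promised'.
— Alice: possessor inside the object DP of the matrix clause; does not c-command the pronoun — Principle B does not apply; allowed.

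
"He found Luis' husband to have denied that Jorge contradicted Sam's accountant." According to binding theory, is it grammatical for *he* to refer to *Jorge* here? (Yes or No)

*Jorge* is an R-expression; Principle C requires it to be free (not bound by any c-commanding expression).
— he: subject of the matrix clause; the pronoun c-commands the R-expression — coreference blocked (Principle C).

No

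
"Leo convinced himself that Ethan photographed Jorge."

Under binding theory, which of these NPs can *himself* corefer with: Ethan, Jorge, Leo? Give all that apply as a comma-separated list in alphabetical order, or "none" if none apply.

*himself* is a reflexive; Principle A requires it to be bound within its binding domain — the matrix clause.
— Ethan: subject of the clause headed by 'photographed'; does not c-command the reflexive — cannot bind it (Principle A).
— Jorge: object of the clause headed by 'photographed'; does not c-command the reflexive — cannot bind it (Principle A).
— Leo: subject of the matrix clause; c-commands the reflexive within its binding domain — allowed (Principle A).

Leo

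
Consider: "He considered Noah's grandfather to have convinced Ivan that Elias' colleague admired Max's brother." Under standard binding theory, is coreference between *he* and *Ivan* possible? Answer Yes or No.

*Ivan* is an R-expression; Principle C requires it to be free (not bound by any c-commanding expression).
— he: subject of the matrix clause; the pronoun c-commands the R-expression — coreference blocked (Principle C).

No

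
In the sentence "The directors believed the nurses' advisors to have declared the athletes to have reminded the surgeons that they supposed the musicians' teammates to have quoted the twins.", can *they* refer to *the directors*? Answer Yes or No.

Yes

*they* is a pronoun; Principle B requires it to be free in its binding domain — the clause headed by 'supposed'.
— the directors: subject of the matrix clause; c-commands the pronoun but lies outside its binding domain — allowed.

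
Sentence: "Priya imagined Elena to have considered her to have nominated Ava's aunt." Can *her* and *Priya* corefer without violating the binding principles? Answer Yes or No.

Yes

*Priya* is an R-expression; Principle C requires it to be free (not bound by any c-commanding expression).
— her: subject of the clause headed by 'nominated'; the pronoun does not c-command the R-expression — coreference allowed.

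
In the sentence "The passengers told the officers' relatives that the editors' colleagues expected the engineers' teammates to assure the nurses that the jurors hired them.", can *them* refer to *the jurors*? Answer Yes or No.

*them* is a pronoun; Principle B requires it to be free in its binding domain — the clause headed by 'hired'.
— the jurors: subject of the clause headed by 'hired'; c-commands the pronoun within its binding domain — blocked (Principle B).

No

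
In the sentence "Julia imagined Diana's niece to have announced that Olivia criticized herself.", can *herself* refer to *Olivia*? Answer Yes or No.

*herself* is a reflexive; Principle A requires it to be bound within its binding domain — the clause headed by 'criticized'.
— Olivia: subject of the clause headed by 'criticized'; c-commands the reflexive within its binding domain — allowed (Principle A).

Yes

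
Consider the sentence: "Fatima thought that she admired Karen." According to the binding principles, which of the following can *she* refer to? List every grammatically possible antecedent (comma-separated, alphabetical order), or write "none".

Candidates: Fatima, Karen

*she* is a pronoun; Principle B requires it to be free in its binding domain — the clause headed by 'admired'.
— Fatima: subject of the matrix clause; c-commands the pronoun but lies outside its binding domain — allowed.
— Karen: object of the clause headed by 'admired'; is c-commanded by the pronoun; coreference would bind this R-expression — blocked (Principle C).

Fatima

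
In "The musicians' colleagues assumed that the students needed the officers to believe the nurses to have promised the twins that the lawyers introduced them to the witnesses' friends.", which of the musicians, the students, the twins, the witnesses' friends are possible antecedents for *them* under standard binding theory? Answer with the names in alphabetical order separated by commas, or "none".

the musicians, the students, the twins

*them* is a pronoun; Principle B requires it to be free in its binding domain — the clause headed by 'introduced'.
— the musicians: possessor inside the subject DP of the matrix clause; does not c-command the pronoun — Principle B does not apply; allowed.
— the students: subject of the clause headed by 'needed'; c-commands the pronoun but lies outside its binding domain — allowed.
— the twins: object of the clause headed by 'promised'; c-commands the pronoun but lies outside its binding domain — allowed.
— the witnesses' friends: second object of the clause headed by 'introduced'; is c-commanded by the pronoun; coreference would bind this R-expression — blocked (Principle C).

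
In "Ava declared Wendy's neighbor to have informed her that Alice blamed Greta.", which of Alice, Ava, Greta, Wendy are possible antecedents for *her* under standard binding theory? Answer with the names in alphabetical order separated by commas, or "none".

*her* is a pronoun; Principle B requires it to be free in its binding domain — the clause headed by 'informed'.
— Alice: subject of the clause headed by 'blamed'; is c-commanded by the pronoun; coreference would bind this R-expression — blocked (Principle C).
— Ava: subject of the matrix clause; c-commands the pronoun but lies outside its binding domain — allowed.
— Greta: object of the clause headed by 'blamed'; is c-commanded by the pronoun; coreference would bind this R-expression — blocked (Principle C).
— Wendy: possessor inside the subject DP of the clause headed by 'informed'; does not c-command the pronoun — Principle B does not apply; allowed.

Ava, Wendy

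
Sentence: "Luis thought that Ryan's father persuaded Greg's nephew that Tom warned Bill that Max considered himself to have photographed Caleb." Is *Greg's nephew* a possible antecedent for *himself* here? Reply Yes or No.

No

*himself* is a reflexive; Principle A requires it to be bound within its binding domain — the clause headed by 'considered'.
— Greg's nephew: object of the clause headed by 'persuaded'; c-commands the reflexive but lies outside its binding domain — cannot bind it (Principle A).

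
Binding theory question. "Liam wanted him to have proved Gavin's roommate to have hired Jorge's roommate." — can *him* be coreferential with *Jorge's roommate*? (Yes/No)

*him* is a pronoun; Principle B requires it to be free in its binding domain — the matrix clause.
— Jorge's roommate: object of the clause headed by 'hired'; is c-commanded by the pronoun; coreference would bind this R-expression — blocked (Principle C).

No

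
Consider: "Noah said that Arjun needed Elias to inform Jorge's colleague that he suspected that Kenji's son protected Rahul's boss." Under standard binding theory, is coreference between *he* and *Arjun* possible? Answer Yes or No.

*Arjun* is an R-expression; Principle C requires it to be free (not bound by any c-commanding expression).
— he: subject of the clause headed by 'suspected'; the pronoun does not c-command the R-expression — coreference allowed.

Yes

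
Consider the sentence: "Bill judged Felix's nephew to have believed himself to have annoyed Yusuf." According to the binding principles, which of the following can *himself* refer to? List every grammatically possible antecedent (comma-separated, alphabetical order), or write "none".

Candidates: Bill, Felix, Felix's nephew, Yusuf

*himself* is a reflexive; Principle A requires it to be bound within its binding domain — the clause headed by 'believed'.
— Bill: subject of the matrix clause; c-commands the reflexive but lies outside its binding domain — cannot bind it (Principle A).
— Felix: possessor inside the subject DP of the clause headed by 'believed'; does not c-command the reflexive — cannot bind it (Principle A).
— Felix's nephew: subject of the clause headed by 'believed'; c-commands the reflexive within its binding domain — allowed (Principle A).
— Yusuf: object of the clause headed by 'annoyed'; does not c-command the reflexive — cannot bind it (Principle A).

Felix's nephew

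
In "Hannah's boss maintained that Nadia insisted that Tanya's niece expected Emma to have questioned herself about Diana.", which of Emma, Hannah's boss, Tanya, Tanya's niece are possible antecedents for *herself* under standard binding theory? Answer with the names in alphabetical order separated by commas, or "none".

*herself* is a reflexive; Principle A requires it to be bound within its binding domain — the clause headed by 'questioned'.
— Emma: subject of the clause headed by 'questioned'; c-commands the reflexive within its binding domain — allowed (Principle A).
— Hannah's boss: subject of the matrix clause; c-commands the reflexive but lies outside its binding domain — cannot bind it (Principle A).
— Tanya: possessor inside the subject DP of the clause headed by 'expected'; does not c-command the reflexive — cannot bind it (Principle A).
— Tanya's niece: subject of the clause headed by 'expected'; c-commands the reflexive but lies outside its binding domain — cannot bind it (Principle A).

Emma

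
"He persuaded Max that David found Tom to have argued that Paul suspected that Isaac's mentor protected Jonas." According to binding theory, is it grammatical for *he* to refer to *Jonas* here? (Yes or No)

*Jonas* is an R-expression; Principle C requires it to be free (not bound by any c-commanding expression).
— he: subject of the matrix clause; the pronoun c-commands the R-expression — coreference blocked (Principle C).

No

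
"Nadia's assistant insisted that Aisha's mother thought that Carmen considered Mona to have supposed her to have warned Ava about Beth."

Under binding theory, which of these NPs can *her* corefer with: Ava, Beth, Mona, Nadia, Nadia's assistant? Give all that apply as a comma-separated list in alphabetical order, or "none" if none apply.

*her* is a pronoun; Principle B requires it to be free in its binding domain — the clause headed by 'supposed'.
— Ava: object of the clause headed by 'warned'; is c-commanded by the pronoun; coreference would bind this R-expression — blocked (Principle C).
— Beth: second object of the clause headed by 'warned'; is c-commanded by the pronoun; coreference would bind this R-expression — blocked (Principle C).
— Mona: subject of the clause headed by 'supposed'; c-commands the pronoun within its binding domain — blocked (Principle B).
— Nadia: possessor inside the subject DP of the matrix clause; does not c-command the pronoun — Principle B does not apply; allowed.
— Nadia's assistant: subject of the matrix clause; c-commands the pronoun but lies outside its binding domain — allowed.

Nadia, Nadia's assistant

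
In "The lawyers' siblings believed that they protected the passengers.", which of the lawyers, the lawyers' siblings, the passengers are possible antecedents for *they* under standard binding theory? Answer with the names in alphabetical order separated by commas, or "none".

the lawyers, the lawyers' siblings

*they* is a pronoun; Principle B requires it to be free in its binding domain — the clause headed by 'protected'.
— the lawyers: possessor inside the subject DP of the matrix clause; does not c-command the pronoun — Principle B does not apply; allowed.
— the lawyers' siblings: subject of the matrix clause; c-commands the pronoun but lies outside its binding domain — allowed.
— the passengers: object of the clause headed by 'protected'; is c-commanded by the pronoun; coreference would bind this R-expression — blocked (Principle C).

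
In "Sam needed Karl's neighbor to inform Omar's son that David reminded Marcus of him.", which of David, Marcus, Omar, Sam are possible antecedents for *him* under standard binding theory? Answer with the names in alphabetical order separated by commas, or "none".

Omar, Sam

*him* is a pronoun; Principle B requires it to be free in its binding domain — the clause headed by 'reminded'.
— David: subject of the clause headed by 'reminded'; c-commands the pronoun within its binding domain — blocked (Principle B).
— Marcus: object of the clause headed by 'reminded'; c-commands the pronoun within its binding domain — blocked (Principle B).
— Omar: possessor inside the object DP of the clause headed by 'inform'; does not c-command the pronoun — Principle B does not apply; allowed.
— Sam: subject of the matrix clause; c-commands the pronoun but lies outside its binding domain — allowed.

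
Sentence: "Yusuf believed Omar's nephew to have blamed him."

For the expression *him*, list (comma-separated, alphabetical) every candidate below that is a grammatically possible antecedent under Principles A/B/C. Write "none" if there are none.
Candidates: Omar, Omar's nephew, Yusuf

Omar, Yusuf

*him* is a pronoun; Principle B requires it to be free in its binding domain — the clause headed by 'blamed'.
— Omar: possessor inside the subject DP of the clause headed by 'blamed'; does not c-command the pronoun — Principle B does not apply; allowed.
— Omar's nephew: subject of the clause headed by 'blamed'; c-commands the pronoun within its binding domain — blocked (Principle B).
— Yusuf: subject of the matrix clause; c-commands the pronoun but lies outside its binding domain — allowed.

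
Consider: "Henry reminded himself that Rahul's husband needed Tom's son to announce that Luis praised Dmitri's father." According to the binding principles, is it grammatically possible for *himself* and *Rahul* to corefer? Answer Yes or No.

*himself* is a reflexive; Principle A requires it to be bound within its binding domain — the matrix clause.
— Rahul: possessor inside the subject DP of the clause headed by 'needed'; does not c-command the reflexive — cannot bind it (Principle A).

No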